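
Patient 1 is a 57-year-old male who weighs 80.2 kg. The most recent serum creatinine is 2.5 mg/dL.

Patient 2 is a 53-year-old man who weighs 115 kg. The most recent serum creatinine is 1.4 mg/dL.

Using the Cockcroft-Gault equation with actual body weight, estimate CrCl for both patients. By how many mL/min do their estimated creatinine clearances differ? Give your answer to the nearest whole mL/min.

62 mL/min

Patient 1: CrCl = (140 − 57) × 80.2 / (72 × 2.5) = 6656.6 / 180.00 ≈ 37.0 mL/min
Patient 2: CrCl = (140 − 53) × 115 / (72 × 1.4) = 10005.0 / 100.80 ≈ 99.3 mL/min
|37.0 − 99.3| = 62.3 mL/min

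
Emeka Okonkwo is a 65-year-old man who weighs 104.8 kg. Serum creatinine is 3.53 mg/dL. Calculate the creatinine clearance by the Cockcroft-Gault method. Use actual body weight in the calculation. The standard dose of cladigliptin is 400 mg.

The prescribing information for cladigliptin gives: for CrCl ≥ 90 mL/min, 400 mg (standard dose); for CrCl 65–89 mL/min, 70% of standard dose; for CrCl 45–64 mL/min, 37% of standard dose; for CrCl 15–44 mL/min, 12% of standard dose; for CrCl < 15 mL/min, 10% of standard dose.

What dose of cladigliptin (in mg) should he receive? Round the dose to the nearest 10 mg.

50 mg

CrCl = (140 − 65) × 104.8 / (72 × 3.53) = 7860.0 / 254.16 ≈ 30.9 mL/min
CrCl ≈ 31 mL/min → bracket 15–44 mL/min.
12% of 400 mg = 48 mg → 50 mg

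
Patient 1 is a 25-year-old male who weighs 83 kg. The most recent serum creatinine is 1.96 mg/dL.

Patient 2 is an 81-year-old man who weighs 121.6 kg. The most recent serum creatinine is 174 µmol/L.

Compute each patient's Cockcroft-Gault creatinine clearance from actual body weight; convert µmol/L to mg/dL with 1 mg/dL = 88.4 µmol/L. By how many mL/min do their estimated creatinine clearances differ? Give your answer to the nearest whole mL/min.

Patient 1: CrCl = (140 − 25) × 83 / (72 × 1.96) = 9545.0 / 141.12 ≈ 67.6 mL/min
Patient 2: SCr = 174 / 88.4 = 1.968 mg/dL
Patient 2: CrCl = (140 − 81) × 121.6 / (72 × 1.968) = 7174.4 / 141.70 ≈ 50.6 mL/min
|67.6 − 50.6| = 17.0 mL/min

17 mL/min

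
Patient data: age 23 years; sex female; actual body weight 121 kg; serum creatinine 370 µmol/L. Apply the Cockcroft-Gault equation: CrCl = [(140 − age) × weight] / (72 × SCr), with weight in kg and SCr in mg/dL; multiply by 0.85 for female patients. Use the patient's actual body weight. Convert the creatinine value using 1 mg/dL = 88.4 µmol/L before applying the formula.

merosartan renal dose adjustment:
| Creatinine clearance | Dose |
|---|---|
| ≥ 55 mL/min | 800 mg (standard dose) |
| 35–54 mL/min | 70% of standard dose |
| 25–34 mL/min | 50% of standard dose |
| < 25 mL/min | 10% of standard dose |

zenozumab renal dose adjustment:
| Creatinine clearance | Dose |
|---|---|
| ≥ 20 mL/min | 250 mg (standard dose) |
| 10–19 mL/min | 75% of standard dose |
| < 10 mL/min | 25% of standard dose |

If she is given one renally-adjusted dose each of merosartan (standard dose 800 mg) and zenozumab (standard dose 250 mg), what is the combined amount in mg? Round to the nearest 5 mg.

810 mg

SCr = 370 / 88.4 = 4.186 mg/dL
CrCl = (140 − 23) × 121 / (72 × 4.186) × 0.85 = 14157.0 / 301.39 × 0.85 ≈ 39.9 mL/min
CrCl ≈ 40 mL/min.
merosartan: 35–54 mL/min → 70% of 800 mg = 560 mg.
zenozumab: ≥ 20 mL/min → 100% of 250 mg = 250 mg.
Total = 560 + 250 = 810 mg.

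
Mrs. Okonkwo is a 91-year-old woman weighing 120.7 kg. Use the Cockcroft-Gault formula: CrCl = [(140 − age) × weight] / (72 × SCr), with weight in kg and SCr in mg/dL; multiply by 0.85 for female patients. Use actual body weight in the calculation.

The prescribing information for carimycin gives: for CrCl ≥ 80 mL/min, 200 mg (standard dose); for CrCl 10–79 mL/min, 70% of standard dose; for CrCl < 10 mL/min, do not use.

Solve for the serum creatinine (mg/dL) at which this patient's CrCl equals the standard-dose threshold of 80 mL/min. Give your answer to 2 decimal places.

Standard dose requires CrCl ≥ 80 mL/min.
Set (140 − 91) × 120.7 × 0.85 / (72 × SCr) = 80
SCr = (140 − 91) × 120.7 × 0.85 / (72 × 80) = 0.873 mg/dL

0.87 mg/dL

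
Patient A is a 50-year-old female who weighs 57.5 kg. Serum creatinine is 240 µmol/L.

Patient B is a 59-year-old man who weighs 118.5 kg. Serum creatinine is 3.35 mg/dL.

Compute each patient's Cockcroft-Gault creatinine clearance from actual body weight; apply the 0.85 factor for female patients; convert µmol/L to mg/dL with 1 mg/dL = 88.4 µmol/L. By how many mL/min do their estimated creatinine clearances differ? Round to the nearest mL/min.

17 mL/min

Patient A: SCr = 240 / 88.4 = 2.715 mg/dL
Patient A: CrCl = (140 − 50) × 57.5 / (72 × 2.715) × 0.85 = 5175.0 / 195.48 × 0.85 ≈ 22.5 mL/min
Patient B: CrCl = (140 − 59) × 118.5 / (72 × 3.35) = 9598.5 / 241.20 ≈ 39.8 mL/min
|22.5 − 39.8| = 17.3 mL/min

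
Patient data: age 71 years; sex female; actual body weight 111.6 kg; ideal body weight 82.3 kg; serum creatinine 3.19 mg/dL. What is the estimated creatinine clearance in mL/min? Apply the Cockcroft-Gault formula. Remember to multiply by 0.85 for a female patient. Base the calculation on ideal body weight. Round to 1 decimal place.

CrCl = (140 − 71) × 82.3 / (72 × 3.19) × 0.85 = 5678.7 / 229.68 × 0.85 ≈ 21.0 mL/min

21.0 mL/min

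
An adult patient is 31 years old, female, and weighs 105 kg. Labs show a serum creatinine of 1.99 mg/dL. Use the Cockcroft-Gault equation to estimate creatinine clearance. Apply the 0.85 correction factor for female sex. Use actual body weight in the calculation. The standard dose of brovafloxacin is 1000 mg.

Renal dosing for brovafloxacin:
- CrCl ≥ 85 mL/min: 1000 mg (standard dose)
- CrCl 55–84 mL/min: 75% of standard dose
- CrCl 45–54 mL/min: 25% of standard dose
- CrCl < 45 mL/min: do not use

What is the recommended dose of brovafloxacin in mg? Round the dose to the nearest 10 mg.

CrCl = (140 − 31) × 105 / (72 × 1.99) × 0.85 = 11445.0 / 143.28 × 0.85 ≈ 67.9 mL/min
CrCl ≈ 68 mL/min → bracket 55–84 mL/min.
75% of 1000 mg = 750 mg

750 mg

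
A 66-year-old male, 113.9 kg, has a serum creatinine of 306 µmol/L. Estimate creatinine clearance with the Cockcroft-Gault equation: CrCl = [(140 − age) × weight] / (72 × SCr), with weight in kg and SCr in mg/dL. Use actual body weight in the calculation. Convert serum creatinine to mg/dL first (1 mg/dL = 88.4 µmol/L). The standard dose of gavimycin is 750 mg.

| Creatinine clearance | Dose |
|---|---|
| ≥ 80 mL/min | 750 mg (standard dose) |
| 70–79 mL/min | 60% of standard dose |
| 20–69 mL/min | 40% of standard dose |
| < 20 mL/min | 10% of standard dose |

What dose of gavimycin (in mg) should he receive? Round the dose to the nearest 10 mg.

SCr = 306 / 88.4 = 3.462 mg/dL
CrCl = (140 − 66) × 113.9 / (72 × 3.462) = 8428.6 / 249.26 ≈ 33.8 mL/min
CrCl ≈ 34 mL/min → bracket 20–69 mL/min.
40% of 750 mg = 300 mg

300 mg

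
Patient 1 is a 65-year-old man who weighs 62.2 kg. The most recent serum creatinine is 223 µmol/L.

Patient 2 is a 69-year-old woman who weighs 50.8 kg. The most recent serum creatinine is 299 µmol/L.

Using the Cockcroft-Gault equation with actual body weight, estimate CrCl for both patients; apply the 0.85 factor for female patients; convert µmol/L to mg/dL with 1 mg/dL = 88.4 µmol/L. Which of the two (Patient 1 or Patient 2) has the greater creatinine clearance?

Patient 1

Patient 1: SCr = 223 / 88.4 = 2.523 mg/dL
Patient 1: CrCl = (140 − 65) × 62.2 / (72 × 2.523) = 4665.0 / 181.66 ≈ 25.7 mL/min
Patient 2: SCr = 299 / 88.4 = 3.382 mg/dL
Patient 2: CrCl = (140 − 69) × 50.8 / (72 × 3.382) × 0.85 = 3606.8 / 243.50 × 0.85 ≈ 12.6 mL/min
25.7 vs 12.6 mL/min → Patient 1 is higher.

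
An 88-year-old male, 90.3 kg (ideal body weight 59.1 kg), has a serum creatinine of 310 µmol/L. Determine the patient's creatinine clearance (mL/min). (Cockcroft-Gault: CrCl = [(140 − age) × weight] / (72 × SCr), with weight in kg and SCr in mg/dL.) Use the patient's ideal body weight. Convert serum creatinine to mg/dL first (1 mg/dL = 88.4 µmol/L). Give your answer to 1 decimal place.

SCr = 310 / 88.4 = 3.507 mg/dL
CrCl = (140 − 88) × 59.1 / (72 × 3.507) = 3073.2 / 252.50 ≈ 12.2 mL/min

12.2 mL/min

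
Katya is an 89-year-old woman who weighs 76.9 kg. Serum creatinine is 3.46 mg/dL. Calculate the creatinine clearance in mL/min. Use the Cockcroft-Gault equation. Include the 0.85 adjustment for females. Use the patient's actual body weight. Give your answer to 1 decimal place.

13.4 mL/min

CrCl = (140 − 89) × 76.9 / (72 × 3.46) × 0.85 = 3921.9 / 249.12 × 0.85 ≈ 13.4 mL/min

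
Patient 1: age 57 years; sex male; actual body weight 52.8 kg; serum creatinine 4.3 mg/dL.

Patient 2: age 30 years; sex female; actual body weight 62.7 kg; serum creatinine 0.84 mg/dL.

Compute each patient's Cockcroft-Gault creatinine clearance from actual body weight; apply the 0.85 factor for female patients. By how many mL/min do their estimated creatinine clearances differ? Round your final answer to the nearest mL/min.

Patient 1: CrCl = (140 − 57) × 52.8 / (72 × 4.3) = 4382.4 / 309.60 ≈ 14.2 mL/min
Patient 2: CrCl = (140 − 30) × 62.7 / (72 × 0.84) × 0.85 = 6897.0 / 60.48 × 0.85 ≈ 96.9 mL/min
|14.2 − 96.9| = 82.7 mL/min

83 mL/min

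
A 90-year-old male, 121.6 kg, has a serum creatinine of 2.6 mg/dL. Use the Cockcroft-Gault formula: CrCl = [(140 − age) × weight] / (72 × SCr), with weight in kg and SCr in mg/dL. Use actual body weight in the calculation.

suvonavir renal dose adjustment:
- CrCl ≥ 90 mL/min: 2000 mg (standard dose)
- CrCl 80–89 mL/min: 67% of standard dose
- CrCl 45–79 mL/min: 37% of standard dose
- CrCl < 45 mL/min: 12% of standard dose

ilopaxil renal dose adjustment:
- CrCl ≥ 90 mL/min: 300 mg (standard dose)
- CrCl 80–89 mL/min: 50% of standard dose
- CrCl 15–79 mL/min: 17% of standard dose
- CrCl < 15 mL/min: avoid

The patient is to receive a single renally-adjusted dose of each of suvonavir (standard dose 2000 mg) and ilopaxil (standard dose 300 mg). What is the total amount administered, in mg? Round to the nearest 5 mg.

CrCl = (140 − 90) × 121.6 / (72 × 2.6) = 6080.0 / 187.20 ≈ 32.5 mL/min
CrCl ≈ 32 mL/min.
suvonavir: < 45 mL/min → 12% of 2000 mg = 240 mg.
ilopaxil: 15–79 mL/min → 17% of 300 mg = 51 mg.
Total = 240 + 51 = 291 mg.

290 mg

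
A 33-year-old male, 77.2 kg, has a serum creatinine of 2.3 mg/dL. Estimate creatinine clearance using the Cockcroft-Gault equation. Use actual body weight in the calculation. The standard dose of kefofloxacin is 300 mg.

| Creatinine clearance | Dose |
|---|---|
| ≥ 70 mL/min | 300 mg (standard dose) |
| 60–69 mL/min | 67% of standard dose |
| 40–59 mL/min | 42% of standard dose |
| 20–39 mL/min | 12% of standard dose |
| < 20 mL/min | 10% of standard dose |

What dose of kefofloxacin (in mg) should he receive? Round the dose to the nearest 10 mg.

CrCl = (140 − 33) × 77.2 / (72 × 2.3) = 8260.4 / 165.60 ≈ 49.9 mL/min
CrCl ≈ 50 mL/min → bracket 40–59 mL/min.
42% of 300 mg = 126 mg → 130 mg

130 mg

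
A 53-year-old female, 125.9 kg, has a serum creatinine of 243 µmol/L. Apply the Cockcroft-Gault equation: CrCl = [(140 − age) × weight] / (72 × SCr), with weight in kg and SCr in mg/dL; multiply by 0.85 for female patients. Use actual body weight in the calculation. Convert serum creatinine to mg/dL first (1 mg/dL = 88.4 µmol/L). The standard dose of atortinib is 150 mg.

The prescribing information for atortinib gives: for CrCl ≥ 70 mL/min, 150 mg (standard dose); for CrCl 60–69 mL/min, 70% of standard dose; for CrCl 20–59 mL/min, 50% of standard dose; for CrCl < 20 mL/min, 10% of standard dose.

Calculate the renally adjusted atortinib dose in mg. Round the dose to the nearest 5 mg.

75 mg

SCr = 243 / 88.4 = 2.749 mg/dL
CrCl = (140 − 53) × 125.9 / (72 × 2.749) × 0.85 = 10953.3 / 197.93 × 0.85 ≈ 47.0 mL/min
CrCl ≈ 47 mL/min → bracket 20–59 mL/min.
50% of 150 mg = 75 mg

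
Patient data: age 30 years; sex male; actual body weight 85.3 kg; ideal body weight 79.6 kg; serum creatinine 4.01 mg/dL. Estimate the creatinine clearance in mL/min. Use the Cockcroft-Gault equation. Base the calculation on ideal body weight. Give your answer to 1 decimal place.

CrCl = (140 − 30) × 79.6 / (72 × 4.01) = 8756.0 / 288.72 ≈ 30.3 mL/min

30.3 mL/min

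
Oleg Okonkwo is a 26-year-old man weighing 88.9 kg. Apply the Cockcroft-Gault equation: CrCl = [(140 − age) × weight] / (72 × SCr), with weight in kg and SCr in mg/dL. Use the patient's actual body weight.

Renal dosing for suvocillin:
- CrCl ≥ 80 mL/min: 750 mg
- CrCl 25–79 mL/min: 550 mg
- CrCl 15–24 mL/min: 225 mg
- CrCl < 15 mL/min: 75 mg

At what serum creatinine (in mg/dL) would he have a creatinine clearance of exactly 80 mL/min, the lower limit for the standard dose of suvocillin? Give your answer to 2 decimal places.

1.76 mg/dL

Standard dose requires CrCl ≥ 80 mL/min.
Set (140 − 26) × 88.9 / (72 × SCr) = 80
SCr = (140 − 26) × 88.9 / (72 × 80) = 1.759 mg/dL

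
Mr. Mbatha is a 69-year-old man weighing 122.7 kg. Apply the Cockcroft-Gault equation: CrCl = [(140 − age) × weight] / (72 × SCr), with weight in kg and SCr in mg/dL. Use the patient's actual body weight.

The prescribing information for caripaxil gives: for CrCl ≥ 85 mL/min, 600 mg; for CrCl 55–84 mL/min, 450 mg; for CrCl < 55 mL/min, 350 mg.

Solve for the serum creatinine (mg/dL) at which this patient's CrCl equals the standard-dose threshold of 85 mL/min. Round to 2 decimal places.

1.42 mg/dL

Standard dose requires CrCl ≥ 85 mL/min.
Set (140 − 69) × 122.7 / (72 × SCr) = 85
SCr = (140 − 69) × 122.7 / (72 × 85) = 1.423 mg/dL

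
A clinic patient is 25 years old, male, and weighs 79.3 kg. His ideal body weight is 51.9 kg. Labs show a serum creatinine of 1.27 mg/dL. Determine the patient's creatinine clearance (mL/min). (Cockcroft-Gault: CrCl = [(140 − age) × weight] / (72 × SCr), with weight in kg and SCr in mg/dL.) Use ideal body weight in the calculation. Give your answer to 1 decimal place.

65.3 mL/min

CrCl = (140 − 25) × 51.9 / (72 × 1.27) = 5968.5 / 91.44 ≈ 65.3 mL/min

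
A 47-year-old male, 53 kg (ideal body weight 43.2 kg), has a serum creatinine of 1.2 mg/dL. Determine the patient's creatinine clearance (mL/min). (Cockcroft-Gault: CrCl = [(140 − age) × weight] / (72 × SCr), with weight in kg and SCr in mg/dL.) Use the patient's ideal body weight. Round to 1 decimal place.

CrCl = (140 − 47) × 43.2 / (72 × 1.2) = 4017.6 / 86.40 ≈ 46.5 mL/min

46.5 mL/min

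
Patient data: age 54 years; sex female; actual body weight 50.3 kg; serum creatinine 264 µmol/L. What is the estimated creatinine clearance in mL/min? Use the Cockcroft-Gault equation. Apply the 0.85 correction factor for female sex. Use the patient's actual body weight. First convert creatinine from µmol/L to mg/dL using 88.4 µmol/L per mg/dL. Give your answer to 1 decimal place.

17.1 mL/min

SCr = 264 / 88.4 = 2.986 mg/dL
CrCl = (140 − 54) × 50.3 / (72 × 2.986) × 0.85 = 4325.8 / 214.99 × 0.85 ≈ 17.1 mL/min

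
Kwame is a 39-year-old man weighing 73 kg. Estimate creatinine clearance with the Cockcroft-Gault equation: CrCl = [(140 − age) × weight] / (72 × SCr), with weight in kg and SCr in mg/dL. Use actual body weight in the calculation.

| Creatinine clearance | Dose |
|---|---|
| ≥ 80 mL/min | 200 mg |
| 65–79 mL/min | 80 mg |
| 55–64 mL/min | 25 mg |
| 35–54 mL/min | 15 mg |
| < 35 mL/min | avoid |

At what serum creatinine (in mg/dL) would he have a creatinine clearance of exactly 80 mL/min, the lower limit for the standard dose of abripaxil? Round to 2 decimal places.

Standard dose requires CrCl ≥ 80 mL/min.
Set (140 − 39) × 73 / (72 × SCr) = 80
SCr = (140 − 39) × 73 / (72 × 80) = 1.280 mg/dL

1.28 mg/dL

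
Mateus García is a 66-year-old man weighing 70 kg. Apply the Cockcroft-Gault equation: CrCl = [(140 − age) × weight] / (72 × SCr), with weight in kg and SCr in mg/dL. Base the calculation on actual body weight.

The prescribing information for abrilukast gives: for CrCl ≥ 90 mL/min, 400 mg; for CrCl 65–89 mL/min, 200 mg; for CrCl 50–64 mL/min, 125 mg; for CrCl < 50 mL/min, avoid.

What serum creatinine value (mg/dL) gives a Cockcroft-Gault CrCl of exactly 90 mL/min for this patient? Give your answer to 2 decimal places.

0.80 mg/dL

Standard dose requires CrCl ≥ 90 mL/min.
Set (140 − 66) × 70 / (72 × SCr) = 90
SCr = (140 − 66) × 70 / (72 × 90) = 0.799 mg/dL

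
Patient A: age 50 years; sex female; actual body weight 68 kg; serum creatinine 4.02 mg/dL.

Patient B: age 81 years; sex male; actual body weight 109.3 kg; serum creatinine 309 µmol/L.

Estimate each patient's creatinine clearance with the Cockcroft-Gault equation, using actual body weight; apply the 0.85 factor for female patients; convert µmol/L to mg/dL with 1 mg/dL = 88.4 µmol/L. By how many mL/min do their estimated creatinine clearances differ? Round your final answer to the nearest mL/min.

8 mL/min

Patient A: CrCl = (140 − 50) × 68 / (72 × 4.02) × 0.85 = 6120.0 / 289.44 × 0.85 ≈ 18.0 mL/min
Patient B: SCr = 309 / 88.4 = 3.495 mg/dL
Patient B: CrCl = (140 − 81) × 109.3 / (72 × 3.495) = 6448.7 / 251.64 ≈ 25.6 mL/min
|18.0 − 25.6| = 7.6 mL/min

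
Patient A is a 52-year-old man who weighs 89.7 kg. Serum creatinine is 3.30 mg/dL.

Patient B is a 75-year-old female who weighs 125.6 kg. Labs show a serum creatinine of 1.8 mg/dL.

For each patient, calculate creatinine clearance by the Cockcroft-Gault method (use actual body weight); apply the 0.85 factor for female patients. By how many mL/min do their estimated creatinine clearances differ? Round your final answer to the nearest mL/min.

Patient A: CrCl = (140 − 52) × 89.7 / (72 × 3.3) = 7893.6 / 237.60 ≈ 33.2 mL/min
Patient B: CrCl = (140 − 75) × 125.6 / (72 × 1.8) × 0.85 = 8164.0 / 129.60 × 0.85 ≈ 53.5 mL/min
|33.2 − 53.5| = 20.3 mL/min

20 mL/min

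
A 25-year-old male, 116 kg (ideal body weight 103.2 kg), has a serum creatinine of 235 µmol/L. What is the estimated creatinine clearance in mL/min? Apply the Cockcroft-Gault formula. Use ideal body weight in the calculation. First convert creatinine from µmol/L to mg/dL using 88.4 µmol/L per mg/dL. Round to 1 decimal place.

SCr = 235 / 88.4 = 2.658 mg/dL
CrCl = (140 − 25) × 103.2 / (72 × 2.658) = 11868.0 / 191.38 ≈ 62.0 mL/min

62.0 mL/min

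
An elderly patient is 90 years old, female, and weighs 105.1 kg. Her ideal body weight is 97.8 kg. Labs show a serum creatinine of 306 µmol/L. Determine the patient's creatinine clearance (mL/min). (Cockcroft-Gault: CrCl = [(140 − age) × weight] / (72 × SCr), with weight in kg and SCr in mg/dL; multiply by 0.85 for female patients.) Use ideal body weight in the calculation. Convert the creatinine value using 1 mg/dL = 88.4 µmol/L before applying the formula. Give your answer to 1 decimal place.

SCr = 306 / 88.4 = 3.462 mg/dL
CrCl = (140 − 90) × 97.8 / (72 × 3.462) × 0.85 = 4890.0 / 249.26 × 0.85 ≈ 16.7 mL/min

16.7 mL/min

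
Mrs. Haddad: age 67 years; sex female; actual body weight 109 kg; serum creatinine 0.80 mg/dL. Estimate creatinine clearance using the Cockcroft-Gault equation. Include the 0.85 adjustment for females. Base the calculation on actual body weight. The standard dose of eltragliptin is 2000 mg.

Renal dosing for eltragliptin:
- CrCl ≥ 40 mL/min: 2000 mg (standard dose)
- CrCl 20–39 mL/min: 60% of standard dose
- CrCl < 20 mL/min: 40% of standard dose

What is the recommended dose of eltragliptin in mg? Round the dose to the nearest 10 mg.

2000 mg

CrCl = (140 − 67) × 109 / (72 × 0.8) × 0.85 = 7957.0 / 57.60 × 0.85 ≈ 117.4 mL/min
CrCl ≈ 117 mL/min → bracket ≥ 40 mL/min.
100% of 2000 mg = 2000 mg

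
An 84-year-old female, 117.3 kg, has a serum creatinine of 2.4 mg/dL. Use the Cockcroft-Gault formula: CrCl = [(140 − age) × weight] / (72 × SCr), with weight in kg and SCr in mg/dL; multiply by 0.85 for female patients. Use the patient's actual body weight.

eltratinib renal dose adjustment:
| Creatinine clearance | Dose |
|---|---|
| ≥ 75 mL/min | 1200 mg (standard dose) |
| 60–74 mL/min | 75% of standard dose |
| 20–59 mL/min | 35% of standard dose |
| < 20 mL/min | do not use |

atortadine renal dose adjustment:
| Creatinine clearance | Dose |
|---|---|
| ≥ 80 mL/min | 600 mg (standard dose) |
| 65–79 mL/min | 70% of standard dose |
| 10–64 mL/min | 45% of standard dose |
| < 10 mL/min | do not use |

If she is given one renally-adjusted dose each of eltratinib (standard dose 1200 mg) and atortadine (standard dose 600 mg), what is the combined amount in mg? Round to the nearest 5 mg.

CrCl = (140 − 84) × 117.3 / (72 × 2.4) × 0.85 = 6568.8 / 172.80 × 0.85 ≈ 32.3 mL/min
CrCl ≈ 32 mL/min.
eltratinib: 20–59 mL/min → 35% of 1200 mg = 420 mg.
atortadine: 10–64 mL/min → 45% of 600 mg = 270 mg.
Total = 420 + 270 = 690 mg.

690 mg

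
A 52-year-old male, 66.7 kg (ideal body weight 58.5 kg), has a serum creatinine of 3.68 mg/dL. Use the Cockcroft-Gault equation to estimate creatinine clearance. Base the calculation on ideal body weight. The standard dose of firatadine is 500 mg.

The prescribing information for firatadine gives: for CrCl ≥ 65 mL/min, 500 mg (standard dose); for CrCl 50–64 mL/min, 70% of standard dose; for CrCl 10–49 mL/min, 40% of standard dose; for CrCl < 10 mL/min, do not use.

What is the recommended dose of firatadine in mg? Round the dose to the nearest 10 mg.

200 mg

CrCl = (140 − 52) × 58.5 / (72 × 3.68) = 5148.0 / 264.96 ≈ 19.4 mL/min
CrCl ≈ 19 mL/min → bracket 10–49 mL/min.
40% of 500 mg = 200 mg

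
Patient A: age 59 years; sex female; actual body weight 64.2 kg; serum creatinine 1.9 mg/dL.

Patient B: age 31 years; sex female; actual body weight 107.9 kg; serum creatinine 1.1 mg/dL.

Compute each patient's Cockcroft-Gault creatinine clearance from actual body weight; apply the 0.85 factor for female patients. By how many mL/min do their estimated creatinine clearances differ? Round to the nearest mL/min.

94 mL/min

Patient A: CrCl = (140 − 59) × 64.2 / (72 × 1.9) × 0.85 = 5200.2 / 136.80 × 0.85 ≈ 32.3 mL/min
Patient B: CrCl = (140 − 31) × 107.9 / (72 × 1.1) × 0.85 = 11761.1 / 79.20 × 0.85 ≈ 126.2 mL/min
|32.3 − 126.2| = 93.9 mL/min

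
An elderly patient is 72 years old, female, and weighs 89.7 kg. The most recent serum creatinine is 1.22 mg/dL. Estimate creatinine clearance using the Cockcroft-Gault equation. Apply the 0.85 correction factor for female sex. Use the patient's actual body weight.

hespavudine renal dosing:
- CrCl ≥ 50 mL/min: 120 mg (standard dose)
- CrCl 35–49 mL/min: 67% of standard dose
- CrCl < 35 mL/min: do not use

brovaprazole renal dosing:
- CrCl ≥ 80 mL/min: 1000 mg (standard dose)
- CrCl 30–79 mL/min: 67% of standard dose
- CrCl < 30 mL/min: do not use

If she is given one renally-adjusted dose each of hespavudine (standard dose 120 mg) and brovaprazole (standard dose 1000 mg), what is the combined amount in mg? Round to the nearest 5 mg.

790 mg

CrCl = (140 − 72) × 89.7 / (72 × 1.22) × 0.85 = 6099.6 / 87.84 × 0.85 ≈ 59.0 mL/min
CrCl ≈ 59 mL/min.
hespavudine: ≥ 50 mL/min → 100% of 120 mg = 120 mg.
brovaprazole: 30–79 mL/min → 67% of 1000 mg = 670 mg.
Total = 120 + 670 = 790 mg.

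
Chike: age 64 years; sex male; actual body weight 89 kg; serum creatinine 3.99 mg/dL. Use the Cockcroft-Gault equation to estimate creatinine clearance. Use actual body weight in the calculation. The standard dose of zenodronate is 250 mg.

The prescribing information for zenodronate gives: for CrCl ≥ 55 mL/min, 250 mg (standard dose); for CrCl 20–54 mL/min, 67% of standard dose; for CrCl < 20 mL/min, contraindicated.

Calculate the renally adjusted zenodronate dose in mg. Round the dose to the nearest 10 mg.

170 mg

CrCl = (140 − 64) × 89 / (72 × 3.99) = 6764.0 / 287.28 ≈ 23.5 mL/min
CrCl ≈ 24 mL/min → bracket 20–54 mL/min.
67% of 250 mg = 167.5 mg → 170 mg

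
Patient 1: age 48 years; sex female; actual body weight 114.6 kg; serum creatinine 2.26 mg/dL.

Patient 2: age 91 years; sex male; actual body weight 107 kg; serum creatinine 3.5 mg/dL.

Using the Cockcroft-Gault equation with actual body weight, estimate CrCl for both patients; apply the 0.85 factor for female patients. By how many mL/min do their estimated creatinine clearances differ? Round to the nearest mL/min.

Patient 1: CrCl = (140 − 48) × 114.6 / (72 × 2.26) × 0.85 = 10543.2 / 162.72 × 0.85 ≈ 55.1 mL/min
Patient 2: CrCl = (140 − 91) × 107 / (72 × 3.5) = 5243.0 / 252.00 ≈ 20.8 mL/min
|55.1 − 20.8| = 34.3 mL/min

34 mL/min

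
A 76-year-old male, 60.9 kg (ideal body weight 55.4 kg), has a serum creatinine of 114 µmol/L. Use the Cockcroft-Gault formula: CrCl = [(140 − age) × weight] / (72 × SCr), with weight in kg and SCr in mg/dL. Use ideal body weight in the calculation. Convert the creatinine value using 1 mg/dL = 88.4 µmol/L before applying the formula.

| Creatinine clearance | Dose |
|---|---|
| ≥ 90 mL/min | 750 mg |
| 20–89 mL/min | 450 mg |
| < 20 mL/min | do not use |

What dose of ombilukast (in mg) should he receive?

SCr = 114 / 88.4 = 1.29 mg/dL
CrCl = (140 − 76) × 55.4 / (72 × 1.29) = 3545.6 / 92.88 ≈ 38.2 mL/min
CrCl ≈ 38 mL/min → bracket 20–89 mL/min.
Dose for this bracket: 450 mg.

450 mg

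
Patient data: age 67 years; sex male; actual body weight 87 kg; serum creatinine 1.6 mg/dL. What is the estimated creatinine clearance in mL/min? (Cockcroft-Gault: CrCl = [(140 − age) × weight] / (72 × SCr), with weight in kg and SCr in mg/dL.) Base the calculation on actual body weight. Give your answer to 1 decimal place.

55.1 mL/min

CrCl = (140 − 67) × 87 / (72 × 1.6) = 6351.0 / 115.20 ≈ 55.1 mL/min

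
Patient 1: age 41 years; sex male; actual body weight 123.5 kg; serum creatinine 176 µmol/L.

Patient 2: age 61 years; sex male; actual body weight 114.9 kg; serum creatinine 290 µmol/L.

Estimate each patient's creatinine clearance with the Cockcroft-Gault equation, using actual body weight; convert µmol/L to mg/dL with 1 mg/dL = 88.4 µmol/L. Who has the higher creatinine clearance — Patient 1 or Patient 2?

Patient 1

Patient 1: SCr = 176 / 88.4 = 1.991 mg/dL
Patient 1: CrCl = (140 − 41) × 123.5 / (72 × 1.991) = 12226.5 / 143.35 ≈ 85.3 mL/min
Patient 2: SCr = 290 / 88.4 = 3.281 mg/dL
Patient 2: CrCl = (140 − 61) × 114.9 / (72 × 3.281) = 9077.1 / 236.23 ≈ 38.4 mL/min
85.3 vs 38.4 mL/min → Patient 1 is higher.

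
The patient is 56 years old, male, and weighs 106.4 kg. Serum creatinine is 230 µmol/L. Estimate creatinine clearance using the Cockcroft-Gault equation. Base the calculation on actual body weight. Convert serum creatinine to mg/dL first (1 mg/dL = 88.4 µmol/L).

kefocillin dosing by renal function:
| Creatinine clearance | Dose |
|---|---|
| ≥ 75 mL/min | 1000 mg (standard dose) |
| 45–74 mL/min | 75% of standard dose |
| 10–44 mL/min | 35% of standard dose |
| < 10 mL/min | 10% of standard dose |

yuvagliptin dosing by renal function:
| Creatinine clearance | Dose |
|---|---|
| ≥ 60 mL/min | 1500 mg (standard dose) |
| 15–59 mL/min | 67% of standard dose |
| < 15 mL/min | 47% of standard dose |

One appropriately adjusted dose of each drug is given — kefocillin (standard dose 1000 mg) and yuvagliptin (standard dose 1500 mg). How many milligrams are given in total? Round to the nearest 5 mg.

1755 mg

SCr = 230 / 88.4 = 2.602 mg/dL
CrCl = (140 − 56) × 106.4 / (72 × 2.602) = 8937.6 / 187.34 ≈ 47.7 mL/min
CrCl ≈ 48 mL/min.
kefocillin: 45–74 mL/min → 75% of 1000 mg = 750 mg.
yuvagliptin: 15–59 mL/min → 67% of 1500 mg = 1005 mg.
Total = 750 + 1005 = 1755 mg.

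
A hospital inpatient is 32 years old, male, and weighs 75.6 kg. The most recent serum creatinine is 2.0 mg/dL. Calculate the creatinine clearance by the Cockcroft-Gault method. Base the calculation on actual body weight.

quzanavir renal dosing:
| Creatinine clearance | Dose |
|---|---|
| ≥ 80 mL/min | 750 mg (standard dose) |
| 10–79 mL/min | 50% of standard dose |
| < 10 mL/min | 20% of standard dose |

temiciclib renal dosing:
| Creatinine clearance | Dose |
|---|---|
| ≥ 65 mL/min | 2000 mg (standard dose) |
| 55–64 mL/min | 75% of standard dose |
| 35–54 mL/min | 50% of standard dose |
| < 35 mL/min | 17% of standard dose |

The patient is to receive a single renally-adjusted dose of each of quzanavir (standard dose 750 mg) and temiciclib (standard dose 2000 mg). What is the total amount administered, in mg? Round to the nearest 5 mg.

CrCl = (140 − 32) × 75.6 / (72 × 2) = 8164.8 / 144.00 ≈ 56.7 mL/min
CrCl ≈ 57 mL/min.
quzanavir: 10–79 mL/min → 50% of 750 mg = 375 mg.
temiciclib: 55–64 mL/min → 75% of 2000 mg = 1500 mg.
Total = 375 + 1500 = 1875 mg.

1875 mg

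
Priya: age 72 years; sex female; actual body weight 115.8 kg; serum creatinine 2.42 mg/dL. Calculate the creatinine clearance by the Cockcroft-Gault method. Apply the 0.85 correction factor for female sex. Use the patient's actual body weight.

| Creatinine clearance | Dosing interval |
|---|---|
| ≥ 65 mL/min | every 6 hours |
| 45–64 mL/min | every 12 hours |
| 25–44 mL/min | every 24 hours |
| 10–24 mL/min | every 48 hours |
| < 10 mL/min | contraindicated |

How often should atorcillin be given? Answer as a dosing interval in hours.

CrCl = (140 − 72) × 115.8 / (72 × 2.42) × 0.85 = 7874.4 / 174.24 × 0.85 ≈ 38.4 mL/min
CrCl ≈ 38 mL/min → bracket 25–44 mL/min → every 24 hours.

every 24 hours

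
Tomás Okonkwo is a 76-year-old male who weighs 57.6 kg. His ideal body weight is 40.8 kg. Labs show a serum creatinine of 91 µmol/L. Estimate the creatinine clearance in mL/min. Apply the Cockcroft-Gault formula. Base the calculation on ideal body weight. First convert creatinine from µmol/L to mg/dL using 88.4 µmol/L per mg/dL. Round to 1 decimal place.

35.2 mL/min

SCr = 91 / 88.4 = 1.029 mg/dL
CrCl = (140 − 76) × 40.8 / (72 × 1.029) = 2611.2 / 74.09 ≈ 35.2 mL/min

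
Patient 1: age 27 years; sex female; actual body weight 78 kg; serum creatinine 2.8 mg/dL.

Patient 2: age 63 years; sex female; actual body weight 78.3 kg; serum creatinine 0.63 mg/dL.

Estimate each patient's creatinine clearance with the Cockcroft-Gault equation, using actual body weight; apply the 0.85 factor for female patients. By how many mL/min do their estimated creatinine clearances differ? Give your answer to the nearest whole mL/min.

76 mL/min

Patient 1: CrCl = (140 − 27) × 78 / (72 × 2.8) × 0.85 = 8814.0 / 201.60 × 0.85 ≈ 37.2 mL/min
Patient 2: CrCl = (140 − 63) × 78.3 / (72 × 0.63) × 0.85 = 6029.1 / 45.36 × 0.85 ≈ 113.0 mL/min
|37.2 − 113.0| = 75.8 mL/min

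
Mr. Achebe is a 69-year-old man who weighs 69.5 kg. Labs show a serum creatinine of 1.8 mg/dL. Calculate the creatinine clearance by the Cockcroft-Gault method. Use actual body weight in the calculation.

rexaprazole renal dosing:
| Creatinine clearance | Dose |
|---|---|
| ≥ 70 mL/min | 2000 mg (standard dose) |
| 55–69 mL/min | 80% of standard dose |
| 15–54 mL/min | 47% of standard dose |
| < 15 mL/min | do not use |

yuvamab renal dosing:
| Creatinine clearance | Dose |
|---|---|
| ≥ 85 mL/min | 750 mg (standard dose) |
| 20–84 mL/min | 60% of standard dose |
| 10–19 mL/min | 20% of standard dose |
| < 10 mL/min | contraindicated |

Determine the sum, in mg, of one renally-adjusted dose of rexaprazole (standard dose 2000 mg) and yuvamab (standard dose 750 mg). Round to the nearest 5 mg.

1390 mg

CrCl = (140 − 69) × 69.5 / (72 × 1.8) = 4934.5 / 129.60 ≈ 38.1 mL/min
CrCl ≈ 38 mL/min.
rexaprazole: 15–54 mL/min → 47% of 2000 mg = 940 mg.
yuvamab: 20–84 mL/min → 60% of 750 mg = 450 mg.
Total = 940 + 450 = 1390 mg.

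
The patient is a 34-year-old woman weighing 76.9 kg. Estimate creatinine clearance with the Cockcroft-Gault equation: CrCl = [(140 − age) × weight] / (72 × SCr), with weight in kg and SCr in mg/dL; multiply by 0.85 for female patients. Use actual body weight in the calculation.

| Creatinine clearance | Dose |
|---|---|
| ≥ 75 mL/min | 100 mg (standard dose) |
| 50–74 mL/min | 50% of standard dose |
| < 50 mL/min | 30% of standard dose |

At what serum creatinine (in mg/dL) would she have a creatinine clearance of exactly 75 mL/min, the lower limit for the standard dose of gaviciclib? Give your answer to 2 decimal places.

Standard dose requires CrCl ≥ 75 mL/min.
Set (140 − 34) × 76.9 × 0.85 / (72 × SCr) = 75
SCr = (140 − 34) × 76.9 × 0.85 / (72 × 75) = 1.283 mg/dL

1.28 mg/dL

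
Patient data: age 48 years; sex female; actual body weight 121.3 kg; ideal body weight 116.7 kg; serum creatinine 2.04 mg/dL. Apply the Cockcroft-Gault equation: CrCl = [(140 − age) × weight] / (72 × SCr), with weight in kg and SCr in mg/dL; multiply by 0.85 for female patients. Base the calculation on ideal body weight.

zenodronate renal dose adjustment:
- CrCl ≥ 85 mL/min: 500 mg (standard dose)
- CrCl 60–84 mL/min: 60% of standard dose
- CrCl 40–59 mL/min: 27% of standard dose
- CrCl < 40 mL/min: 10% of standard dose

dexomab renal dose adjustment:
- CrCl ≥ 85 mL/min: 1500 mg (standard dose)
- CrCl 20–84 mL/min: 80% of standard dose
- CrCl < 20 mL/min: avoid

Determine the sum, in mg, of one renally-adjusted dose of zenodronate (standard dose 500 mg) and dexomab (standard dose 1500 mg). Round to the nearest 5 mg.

CrCl = (140 − 48) × 116.7 / (72 × 2.04) × 0.85 = 10736.4 / 146.88 × 0.85 ≈ 62.1 mL/min
CrCl ≈ 62 mL/min.
zenodronate: 60–84 mL/min → 60% of 500 mg = 300 mg.
dexomab: 20–84 mL/min → 80% of 1500 mg = 1200 mg.
Total = 300 + 1200 = 1500 mg.

1500 mg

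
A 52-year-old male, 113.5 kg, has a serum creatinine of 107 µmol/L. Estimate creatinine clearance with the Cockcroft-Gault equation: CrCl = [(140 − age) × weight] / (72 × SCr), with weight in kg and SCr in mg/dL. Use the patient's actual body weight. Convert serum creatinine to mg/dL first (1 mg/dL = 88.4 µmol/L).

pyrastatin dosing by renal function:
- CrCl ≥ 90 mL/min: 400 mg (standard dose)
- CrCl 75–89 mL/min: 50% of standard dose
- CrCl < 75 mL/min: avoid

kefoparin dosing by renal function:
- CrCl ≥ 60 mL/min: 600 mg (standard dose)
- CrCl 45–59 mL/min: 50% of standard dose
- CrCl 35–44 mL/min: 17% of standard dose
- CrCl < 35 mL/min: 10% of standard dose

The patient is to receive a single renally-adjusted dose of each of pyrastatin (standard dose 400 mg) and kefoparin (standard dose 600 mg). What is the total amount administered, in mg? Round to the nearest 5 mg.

SCr = 107 / 88.4 = 1.21 mg/dL
CrCl = (140 − 52) × 113.5 / (72 × 1.21) = 9988.0 / 87.12 ≈ 114.6 mL/min
CrCl ≈ 115 mL/min.
pyrastatin: ≥ 90 mL/min → 100% of 400 mg = 400 mg.
kefoparin: ≥ 60 mL/min → 100% of 600 mg = 600 mg.
Total = 400 + 600 = 1000 mg.

1000 mg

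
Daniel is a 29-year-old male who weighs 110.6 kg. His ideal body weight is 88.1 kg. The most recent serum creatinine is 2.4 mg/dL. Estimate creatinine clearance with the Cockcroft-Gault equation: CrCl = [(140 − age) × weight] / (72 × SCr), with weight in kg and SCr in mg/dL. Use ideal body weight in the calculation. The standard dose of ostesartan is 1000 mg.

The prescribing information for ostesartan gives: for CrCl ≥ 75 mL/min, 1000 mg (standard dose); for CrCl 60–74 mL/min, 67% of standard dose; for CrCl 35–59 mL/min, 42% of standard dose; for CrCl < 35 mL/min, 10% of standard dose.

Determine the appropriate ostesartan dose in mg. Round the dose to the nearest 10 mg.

420 mg

CrCl = (140 − 29) × 88.1 / (72 × 2.4) = 9779.1 / 172.80 ≈ 56.6 mL/min
CrCl ≈ 57 mL/min → bracket 35–59 mL/min.
42% of 1000 mg = 420 mg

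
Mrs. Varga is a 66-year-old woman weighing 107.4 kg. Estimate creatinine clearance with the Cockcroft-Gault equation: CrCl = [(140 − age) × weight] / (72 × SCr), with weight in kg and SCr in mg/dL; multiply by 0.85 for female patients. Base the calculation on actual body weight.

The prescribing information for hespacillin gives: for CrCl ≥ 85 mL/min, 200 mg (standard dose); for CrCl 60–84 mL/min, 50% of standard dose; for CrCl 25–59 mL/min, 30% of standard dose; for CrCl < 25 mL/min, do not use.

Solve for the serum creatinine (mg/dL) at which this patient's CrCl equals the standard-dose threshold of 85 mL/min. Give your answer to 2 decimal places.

1.10 mg/dL

Standard dose requires CrCl ≥ 85 mL/min.
Set (140 − 66) × 107.4 × 0.85 / (72 × SCr) = 85
SCr = (140 − 66) × 107.4 × 0.85 / (72 × 85) = 1.104 mg/dL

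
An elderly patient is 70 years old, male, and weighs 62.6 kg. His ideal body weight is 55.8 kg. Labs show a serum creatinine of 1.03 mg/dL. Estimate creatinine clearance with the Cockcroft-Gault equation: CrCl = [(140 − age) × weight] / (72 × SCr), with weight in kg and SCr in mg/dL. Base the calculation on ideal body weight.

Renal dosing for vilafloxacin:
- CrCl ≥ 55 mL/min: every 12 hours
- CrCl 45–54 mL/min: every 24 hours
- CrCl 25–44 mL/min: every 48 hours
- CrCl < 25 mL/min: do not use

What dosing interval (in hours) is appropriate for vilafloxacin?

CrCl = (140 − 70) × 55.8 / (72 × 1.03) = 3906.0 / 74.16 ≈ 52.7 mL/min
CrCl ≈ 53 mL/min → bracket 45–54 mL/min → every 24 hours.

every 24 hours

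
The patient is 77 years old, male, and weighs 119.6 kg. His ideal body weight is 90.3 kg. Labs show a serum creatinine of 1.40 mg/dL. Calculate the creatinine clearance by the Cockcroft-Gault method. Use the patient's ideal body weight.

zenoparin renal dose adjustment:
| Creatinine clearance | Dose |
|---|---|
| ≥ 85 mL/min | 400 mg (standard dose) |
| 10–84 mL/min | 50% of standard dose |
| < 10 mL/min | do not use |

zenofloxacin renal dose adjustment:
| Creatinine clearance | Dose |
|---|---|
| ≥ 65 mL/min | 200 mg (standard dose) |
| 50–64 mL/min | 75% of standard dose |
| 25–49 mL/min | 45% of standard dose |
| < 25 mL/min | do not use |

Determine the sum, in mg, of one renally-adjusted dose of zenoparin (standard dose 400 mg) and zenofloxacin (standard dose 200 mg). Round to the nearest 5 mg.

350 mg

CrCl = (140 − 77) × 90.3 / (72 × 1.4) = 5688.9 / 100.80 ≈ 56.4 mL/min
CrCl ≈ 56 mL/min.
zenoparin: 10–84 mL/min → 50% of 400 mg = 200 mg.
zenofloxacin: 50–64 mL/min → 75% of 200 mg = 150 mg.
Total = 200 + 150 = 350 mg.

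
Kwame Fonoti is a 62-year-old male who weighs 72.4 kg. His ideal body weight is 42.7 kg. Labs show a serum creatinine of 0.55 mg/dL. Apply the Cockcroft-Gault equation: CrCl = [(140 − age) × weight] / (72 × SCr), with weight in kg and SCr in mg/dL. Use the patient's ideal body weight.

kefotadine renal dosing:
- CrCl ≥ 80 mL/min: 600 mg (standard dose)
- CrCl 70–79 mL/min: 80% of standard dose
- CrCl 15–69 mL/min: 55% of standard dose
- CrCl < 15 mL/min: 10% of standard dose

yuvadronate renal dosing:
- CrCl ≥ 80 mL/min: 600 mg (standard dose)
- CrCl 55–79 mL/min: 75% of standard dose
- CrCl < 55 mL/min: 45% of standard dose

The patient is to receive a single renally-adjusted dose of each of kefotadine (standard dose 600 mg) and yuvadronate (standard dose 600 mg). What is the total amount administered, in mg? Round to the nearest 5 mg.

1200 mg

CrCl = (140 − 62) × 42.7 / (72 × 0.55) = 3330.6 / 39.60 ≈ 84.1 mL/min
CrCl ≈ 84 mL/min.
kefotadine: ≥ 80 mL/min → 100% of 600 mg = 600 mg.
yuvadronate: ≥ 80 mL/min → 100% of 600 mg = 600 mg.
Total = 600 + 600 = 1200 mg.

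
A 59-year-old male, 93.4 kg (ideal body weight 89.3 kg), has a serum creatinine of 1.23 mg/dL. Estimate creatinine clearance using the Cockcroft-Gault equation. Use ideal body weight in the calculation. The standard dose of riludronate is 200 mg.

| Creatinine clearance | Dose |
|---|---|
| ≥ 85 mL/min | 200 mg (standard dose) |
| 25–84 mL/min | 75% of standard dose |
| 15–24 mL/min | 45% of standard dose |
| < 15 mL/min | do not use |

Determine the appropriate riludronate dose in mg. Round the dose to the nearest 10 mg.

CrCl = (140 − 59) × 89.3 / (72 × 1.23) = 7233.3 / 88.56 ≈ 81.7 mL/min
CrCl ≈ 82 mL/min → bracket 25–84 mL/min.
75% of 200 mg = 150 mg

150 mg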